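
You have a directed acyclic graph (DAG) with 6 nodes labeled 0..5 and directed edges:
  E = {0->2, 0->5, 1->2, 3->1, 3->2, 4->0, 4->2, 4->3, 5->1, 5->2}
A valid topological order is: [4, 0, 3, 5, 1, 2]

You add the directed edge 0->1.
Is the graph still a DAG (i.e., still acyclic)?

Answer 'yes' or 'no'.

Answer: yes

Derivation:
Given toposort: [4, 0, 3, 5, 1, 2]
Position of 0: index 1; position of 1: index 4
New edge 0->1: forward
Forward edge: respects the existing order. Still a DAG, same toposort still valid.
Still a DAG? yes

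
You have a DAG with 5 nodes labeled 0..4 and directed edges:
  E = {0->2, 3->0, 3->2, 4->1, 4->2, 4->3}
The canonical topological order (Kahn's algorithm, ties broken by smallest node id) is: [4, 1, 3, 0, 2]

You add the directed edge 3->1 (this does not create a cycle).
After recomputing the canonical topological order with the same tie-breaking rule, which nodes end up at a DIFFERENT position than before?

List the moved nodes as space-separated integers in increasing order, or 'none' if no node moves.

Answer: 0 1 3

Derivation:
Old toposort: [4, 1, 3, 0, 2]
Added edge 3->1
Recompute Kahn (smallest-id tiebreak):
  initial in-degrees: [1, 2, 3, 1, 0]
  ready (indeg=0): [4]
  pop 4: indeg[1]->1; indeg[2]->2; indeg[3]->0 | ready=[3] | order so far=[4]
  pop 3: indeg[0]->0; indeg[1]->0; indeg[2]->1 | ready=[0, 1] | order so far=[4, 3]
  pop 0: indeg[2]->0 | ready=[1, 2] | order so far=[4, 3, 0]
  pop 1: no out-edges | ready=[2] | order so far=[4, 3, 0, 1]
  pop 2: no out-edges | ready=[] | order so far=[4, 3, 0, 1, 2]
New canonical toposort: [4, 3, 0, 1, 2]
Compare positions:
  Node 0: index 3 -> 2 (moved)
  Node 1: index 1 -> 3 (moved)
  Node 2: index 4 -> 4 (same)
  Node 3: index 2 -> 1 (moved)
  Node 4: index 0 -> 0 (same)
Nodes that changed position: 0 1 3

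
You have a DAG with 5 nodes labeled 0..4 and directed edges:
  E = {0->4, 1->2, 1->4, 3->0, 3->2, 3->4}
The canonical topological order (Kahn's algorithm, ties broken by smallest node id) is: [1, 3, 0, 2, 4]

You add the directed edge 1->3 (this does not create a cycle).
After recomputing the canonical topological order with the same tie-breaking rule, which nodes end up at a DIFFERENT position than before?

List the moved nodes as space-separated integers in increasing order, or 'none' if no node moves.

Answer: none

Derivation:
Old toposort: [1, 3, 0, 2, 4]
Added edge 1->3
Recompute Kahn (smallest-id tiebreak):
  initial in-degrees: [1, 0, 2, 1, 3]
  ready (indeg=0): [1]
  pop 1: indeg[2]->1; indeg[3]->0; indeg[4]->2 | ready=[3] | order so far=[1]
  pop 3: indeg[0]->0; indeg[2]->0; indeg[4]->1 | ready=[0, 2] | order so far=[1, 3]
  pop 0: indeg[4]->0 | ready=[2, 4] | order so far=[1, 3, 0]
  pop 2: no out-edges | ready=[4] | order so far=[1, 3, 0, 2]
  pop 4: no out-edges | ready=[] | order so far=[1, 3, 0, 2, 4]
New canonical toposort: [1, 3, 0, 2, 4]
Compare positions:
  Node 0: index 2 -> 2 (same)
  Node 1: index 0 -> 0 (same)
  Node 2: index 3 -> 3 (same)
  Node 3: index 1 -> 1 (same)
  Node 4: index 4 -> 4 (same)
Nodes that changed position: none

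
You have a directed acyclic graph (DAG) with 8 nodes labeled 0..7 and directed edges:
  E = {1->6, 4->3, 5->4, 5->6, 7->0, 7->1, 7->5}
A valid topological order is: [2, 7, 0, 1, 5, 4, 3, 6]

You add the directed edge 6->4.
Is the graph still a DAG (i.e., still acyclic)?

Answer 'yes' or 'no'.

Given toposort: [2, 7, 0, 1, 5, 4, 3, 6]
Position of 6: index 7; position of 4: index 5
New edge 6->4: backward (u after v in old order)
Backward edge: old toposort is now invalid. Check if this creates a cycle.
Does 4 already reach 6? Reachable from 4: [3, 4]. NO -> still a DAG (reorder needed).
Still a DAG? yes

Answer: yes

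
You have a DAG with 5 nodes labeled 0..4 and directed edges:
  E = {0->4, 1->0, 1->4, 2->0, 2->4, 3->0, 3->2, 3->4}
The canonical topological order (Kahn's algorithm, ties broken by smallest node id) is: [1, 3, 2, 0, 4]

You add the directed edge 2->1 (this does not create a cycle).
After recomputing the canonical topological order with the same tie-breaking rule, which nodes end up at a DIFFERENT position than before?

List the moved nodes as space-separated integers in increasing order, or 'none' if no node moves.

Answer: 1 2 3

Derivation:
Old toposort: [1, 3, 2, 0, 4]
Added edge 2->1
Recompute Kahn (smallest-id tiebreak):
  initial in-degrees: [3, 1, 1, 0, 4]
  ready (indeg=0): [3]
  pop 3: indeg[0]->2; indeg[2]->0; indeg[4]->3 | ready=[2] | order so far=[3]
  pop 2: indeg[0]->1; indeg[1]->0; indeg[4]->2 | ready=[1] | order so far=[3, 2]
  pop 1: indeg[0]->0; indeg[4]->1 | ready=[0] | order so far=[3, 2, 1]
  pop 0: indeg[4]->0 | ready=[4] | order so far=[3, 2, 1, 0]
  pop 4: no out-edges | ready=[] | order so far=[3, 2, 1, 0, 4]
New canonical toposort: [3, 2, 1, 0, 4]
Compare positions:
  Node 0: index 3 -> 3 (same)
  Node 1: index 0 -> 2 (moved)
  Node 2: index 2 -> 1 (moved)
  Node 3: index 1 -> 0 (moved)
  Node 4: index 4 -> 4 (same)
Nodes that changed position: 1 2 3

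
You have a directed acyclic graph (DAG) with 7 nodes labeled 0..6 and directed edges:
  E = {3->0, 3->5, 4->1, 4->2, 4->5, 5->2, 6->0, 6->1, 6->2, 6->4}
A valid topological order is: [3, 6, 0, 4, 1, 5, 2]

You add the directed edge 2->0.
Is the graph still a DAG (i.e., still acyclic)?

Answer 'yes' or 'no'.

Answer: yes

Derivation:
Given toposort: [3, 6, 0, 4, 1, 5, 2]
Position of 2: index 6; position of 0: index 2
New edge 2->0: backward (u after v in old order)
Backward edge: old toposort is now invalid. Check if this creates a cycle.
Does 0 already reach 2? Reachable from 0: [0]. NO -> still a DAG (reorder needed).
Still a DAG? yes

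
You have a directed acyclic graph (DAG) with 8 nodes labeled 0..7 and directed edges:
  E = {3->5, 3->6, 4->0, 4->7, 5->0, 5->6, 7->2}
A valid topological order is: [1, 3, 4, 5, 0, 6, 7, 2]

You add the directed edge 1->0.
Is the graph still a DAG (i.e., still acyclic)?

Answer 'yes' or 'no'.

Given toposort: [1, 3, 4, 5, 0, 6, 7, 2]
Position of 1: index 0; position of 0: index 4
New edge 1->0: forward
Forward edge: respects the existing order. Still a DAG, same toposort still valid.
Still a DAG? yes

Answer: yes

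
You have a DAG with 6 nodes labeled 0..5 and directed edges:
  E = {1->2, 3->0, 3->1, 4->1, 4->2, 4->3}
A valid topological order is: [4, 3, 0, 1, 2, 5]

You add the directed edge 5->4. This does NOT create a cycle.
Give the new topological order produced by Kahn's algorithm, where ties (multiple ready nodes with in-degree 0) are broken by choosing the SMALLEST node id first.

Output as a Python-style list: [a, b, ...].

Answer: [5, 4, 3, 0, 1, 2]

Derivation:
Old toposort: [4, 3, 0, 1, 2, 5]
Added edge: 5->4
Position of 5 (5) > position of 4 (0). Must reorder: 5 must now come before 4.
Run Kahn's algorithm (break ties by smallest node id):
  initial in-degrees: [1, 2, 2, 1, 1, 0]
  ready (indeg=0): [5]
  pop 5: indeg[4]->0 | ready=[4] | order so far=[5]
  pop 4: indeg[1]->1; indeg[2]->1; indeg[3]->0 | ready=[3] | order so far=[5, 4]
  pop 3: indeg[0]->0; indeg[1]->0 | ready=[0, 1] | order so far=[5, 4, 3]
  pop 0: no out-edges | ready=[1] | order so far=[5, 4, 3, 0]
  pop 1: indeg[2]->0 | ready=[2] | order so far=[5, 4, 3, 0, 1]
  pop 2: no out-edges | ready=[] | order so far=[5, 4, 3, 0, 1, 2]
  Result: [5, 4, 3, 0, 1, 2]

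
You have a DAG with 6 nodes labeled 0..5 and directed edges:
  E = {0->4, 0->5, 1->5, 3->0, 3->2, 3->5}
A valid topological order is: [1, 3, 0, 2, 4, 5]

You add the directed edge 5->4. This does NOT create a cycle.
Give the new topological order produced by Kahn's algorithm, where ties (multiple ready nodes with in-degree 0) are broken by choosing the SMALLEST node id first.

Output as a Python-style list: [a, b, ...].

Old toposort: [1, 3, 0, 2, 4, 5]
Added edge: 5->4
Position of 5 (5) > position of 4 (4). Must reorder: 5 must now come before 4.
Run Kahn's algorithm (break ties by smallest node id):
  initial in-degrees: [1, 0, 1, 0, 2, 3]
  ready (indeg=0): [1, 3]
  pop 1: indeg[5]->2 | ready=[3] | order so far=[1]
  pop 3: indeg[0]->0; indeg[2]->0; indeg[5]->1 | ready=[0, 2] | order so far=[1, 3]
  pop 0: indeg[4]->1; indeg[5]->0 | ready=[2, 5] | order so far=[1, 3, 0]
  pop 2: no out-edges | ready=[5] | order so far=[1, 3, 0, 2]
  pop 5: indeg[4]->0 | ready=[4] | order so far=[1, 3, 0, 2, 5]
  pop 4: no out-edges | ready=[] | order so far=[1, 3, 0, 2, 5, 4]
  Result: [1, 3, 0, 2, 5, 4]

Answer: [1, 3, 0, 2, 5, 4]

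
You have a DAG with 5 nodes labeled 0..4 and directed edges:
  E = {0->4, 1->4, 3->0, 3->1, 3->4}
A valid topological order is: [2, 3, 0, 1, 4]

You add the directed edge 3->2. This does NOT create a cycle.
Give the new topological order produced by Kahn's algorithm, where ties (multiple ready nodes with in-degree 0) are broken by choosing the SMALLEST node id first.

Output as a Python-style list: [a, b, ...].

Old toposort: [2, 3, 0, 1, 4]
Added edge: 3->2
Position of 3 (1) > position of 2 (0). Must reorder: 3 must now come before 2.
Run Kahn's algorithm (break ties by smallest node id):
  initial in-degrees: [1, 1, 1, 0, 3]
  ready (indeg=0): [3]
  pop 3: indeg[0]->0; indeg[1]->0; indeg[2]->0; indeg[4]->2 | ready=[0, 1, 2] | order so far=[3]
  pop 0: indeg[4]->1 | ready=[1, 2] | order so far=[3, 0]
  pop 1: indeg[4]->0 | ready=[2, 4] | order so far=[3, 0, 1]
  pop 2: no out-edges | ready=[4] | order so far=[3, 0, 1, 2]
  pop 4: no out-edges | ready=[] | order so far=[3, 0, 1, 2, 4]
  Result: [3, 0, 1, 2, 4]

Answer: [3, 0, 1, 2, 4]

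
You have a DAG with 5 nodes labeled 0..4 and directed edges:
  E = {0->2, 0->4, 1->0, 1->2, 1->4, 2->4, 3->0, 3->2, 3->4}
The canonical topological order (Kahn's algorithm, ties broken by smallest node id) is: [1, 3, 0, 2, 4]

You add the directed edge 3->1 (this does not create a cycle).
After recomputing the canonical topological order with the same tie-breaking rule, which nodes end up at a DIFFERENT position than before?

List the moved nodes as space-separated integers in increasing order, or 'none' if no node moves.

Old toposort: [1, 3, 0, 2, 4]
Added edge 3->1
Recompute Kahn (smallest-id tiebreak):
  initial in-degrees: [2, 1, 3, 0, 4]
  ready (indeg=0): [3]
  pop 3: indeg[0]->1; indeg[1]->0; indeg[2]->2; indeg[4]->3 | ready=[1] | order so far=[3]
  pop 1: indeg[0]->0; indeg[2]->1; indeg[4]->2 | ready=[0] | order so far=[3, 1]
  pop 0: indeg[2]->0; indeg[4]->1 | ready=[2] | order so far=[3, 1, 0]
  pop 2: indeg[4]->0 | ready=[4] | order so far=[3, 1, 0, 2]
  pop 4: no out-edges | ready=[] | order so far=[3, 1, 0, 2, 4]
New canonical toposort: [3, 1, 0, 2, 4]
Compare positions:
  Node 0: index 2 -> 2 (same)
  Node 1: index 0 -> 1 (moved)
  Node 2: index 3 -> 3 (same)
  Node 3: index 1 -> 0 (moved)
  Node 4: index 4 -> 4 (same)
Nodes that changed position: 1 3

Answer: 1 3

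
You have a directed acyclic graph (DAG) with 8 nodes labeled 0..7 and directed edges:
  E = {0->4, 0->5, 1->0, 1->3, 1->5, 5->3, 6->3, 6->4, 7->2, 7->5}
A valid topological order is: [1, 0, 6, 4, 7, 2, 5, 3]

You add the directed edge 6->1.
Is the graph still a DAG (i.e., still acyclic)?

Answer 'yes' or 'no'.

Given toposort: [1, 0, 6, 4, 7, 2, 5, 3]
Position of 6: index 2; position of 1: index 0
New edge 6->1: backward (u after v in old order)
Backward edge: old toposort is now invalid. Check if this creates a cycle.
Does 1 already reach 6? Reachable from 1: [0, 1, 3, 4, 5]. NO -> still a DAG (reorder needed).
Still a DAG? yes

Answer: yes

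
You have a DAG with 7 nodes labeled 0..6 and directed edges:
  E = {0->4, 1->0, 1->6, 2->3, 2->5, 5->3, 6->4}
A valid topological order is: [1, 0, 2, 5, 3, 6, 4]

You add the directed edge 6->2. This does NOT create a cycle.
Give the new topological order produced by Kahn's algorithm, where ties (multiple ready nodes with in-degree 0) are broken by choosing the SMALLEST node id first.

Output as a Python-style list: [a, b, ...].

Old toposort: [1, 0, 2, 5, 3, 6, 4]
Added edge: 6->2
Position of 6 (5) > position of 2 (2). Must reorder: 6 must now come before 2.
Run Kahn's algorithm (break ties by smallest node id):
  initial in-degrees: [1, 0, 1, 2, 2, 1, 1]
  ready (indeg=0): [1]
  pop 1: indeg[0]->0; indeg[6]->0 | ready=[0, 6] | order so far=[1]
  pop 0: indeg[4]->1 | ready=[6] | order so far=[1, 0]
  pop 6: indeg[2]->0; indeg[4]->0 | ready=[2, 4] | order so far=[1, 0, 6]
  pop 2: indeg[3]->1; indeg[5]->0 | ready=[4, 5] | order so far=[1, 0, 6, 2]
  pop 4: no out-edges | ready=[5] | order so far=[1, 0, 6, 2, 4]
  pop 5: indeg[3]->0 | ready=[3] | order so far=[1, 0, 6, 2, 4, 5]
  pop 3: no out-edges | ready=[] | order so far=[1, 0, 6, 2, 4, 5, 3]
  Result: [1, 0, 6, 2, 4, 5, 3]

Answer: [1, 0, 6, 2, 4, 5, 3]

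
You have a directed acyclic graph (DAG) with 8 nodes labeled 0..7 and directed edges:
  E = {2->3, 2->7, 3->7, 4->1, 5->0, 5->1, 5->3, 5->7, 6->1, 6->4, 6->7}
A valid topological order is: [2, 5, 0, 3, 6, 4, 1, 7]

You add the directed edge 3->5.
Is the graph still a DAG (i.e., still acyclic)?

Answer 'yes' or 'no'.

Answer: no

Derivation:
Given toposort: [2, 5, 0, 3, 6, 4, 1, 7]
Position of 3: index 3; position of 5: index 1
New edge 3->5: backward (u after v in old order)
Backward edge: old toposort is now invalid. Check if this creates a cycle.
Does 5 already reach 3? Reachable from 5: [0, 1, 3, 5, 7]. YES -> cycle!
Still a DAG? no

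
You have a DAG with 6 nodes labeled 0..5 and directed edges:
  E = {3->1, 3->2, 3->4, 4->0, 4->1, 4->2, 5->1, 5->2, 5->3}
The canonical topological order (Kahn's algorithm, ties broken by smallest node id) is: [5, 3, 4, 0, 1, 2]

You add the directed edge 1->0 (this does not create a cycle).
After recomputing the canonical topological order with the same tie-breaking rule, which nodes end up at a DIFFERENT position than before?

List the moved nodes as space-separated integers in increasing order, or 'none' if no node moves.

Old toposort: [5, 3, 4, 0, 1, 2]
Added edge 1->0
Recompute Kahn (smallest-id tiebreak):
  initial in-degrees: [2, 3, 3, 1, 1, 0]
  ready (indeg=0): [5]
  pop 5: indeg[1]->2; indeg[2]->2; indeg[3]->0 | ready=[3] | order so far=[5]
  pop 3: indeg[1]->1; indeg[2]->1; indeg[4]->0 | ready=[4] | order so far=[5, 3]
  pop 4: indeg[0]->1; indeg[1]->0; indeg[2]->0 | ready=[1, 2] | order so far=[5, 3, 4]
  pop 1: indeg[0]->0 | ready=[0, 2] | order so far=[5, 3, 4, 1]
  pop 0: no out-edges | ready=[2] | order so far=[5, 3, 4, 1, 0]
  pop 2: no out-edges | ready=[] | order so far=[5, 3, 4, 1, 0, 2]
New canonical toposort: [5, 3, 4, 1, 0, 2]
Compare positions:
  Node 0: index 3 -> 4 (moved)
  Node 1: index 4 -> 3 (moved)
  Node 2: index 5 -> 5 (same)
  Node 3: index 1 -> 1 (same)
  Node 4: index 2 -> 2 (same)
  Node 5: index 0 -> 0 (same)
Nodes that changed position: 0 1

Answer: 0 1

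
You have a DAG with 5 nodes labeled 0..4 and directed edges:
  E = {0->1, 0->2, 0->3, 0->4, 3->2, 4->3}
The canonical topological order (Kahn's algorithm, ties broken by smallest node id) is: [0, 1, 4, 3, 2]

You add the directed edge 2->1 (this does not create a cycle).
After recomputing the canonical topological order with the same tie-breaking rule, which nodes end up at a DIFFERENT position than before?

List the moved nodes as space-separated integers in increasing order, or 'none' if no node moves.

Answer: 1 2 3 4

Derivation:
Old toposort: [0, 1, 4, 3, 2]
Added edge 2->1
Recompute Kahn (smallest-id tiebreak):
  initial in-degrees: [0, 2, 2, 2, 1]
  ready (indeg=0): [0]
  pop 0: indeg[1]->1; indeg[2]->1; indeg[3]->1; indeg[4]->0 | ready=[4] | order so far=[0]
  pop 4: indeg[3]->0 | ready=[3] | order so far=[0, 4]
  pop 3: indeg[2]->0 | ready=[2] | order so far=[0, 4, 3]
  pop 2: indeg[1]->0 | ready=[1] | order so far=[0, 4, 3, 2]
  pop 1: no out-edges | ready=[] | order so far=[0, 4, 3, 2, 1]
New canonical toposort: [0, 4, 3, 2, 1]
Compare positions:
  Node 0: index 0 -> 0 (same)
  Node 1: index 1 -> 4 (moved)
  Node 2: index 4 -> 3 (moved)
  Node 3: index 3 -> 2 (moved)
  Node 4: index 2 -> 1 (moved)
Nodes that changed position: 1 2 3 4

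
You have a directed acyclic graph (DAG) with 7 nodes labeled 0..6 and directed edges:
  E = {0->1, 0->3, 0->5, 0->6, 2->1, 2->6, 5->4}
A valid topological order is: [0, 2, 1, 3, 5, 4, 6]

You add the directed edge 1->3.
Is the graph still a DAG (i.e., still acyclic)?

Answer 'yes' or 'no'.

Answer: yes

Derivation:
Given toposort: [0, 2, 1, 3, 5, 4, 6]
Position of 1: index 2; position of 3: index 3
New edge 1->3: forward
Forward edge: respects the existing order. Still a DAG, same toposort still valid.
Still a DAG? yes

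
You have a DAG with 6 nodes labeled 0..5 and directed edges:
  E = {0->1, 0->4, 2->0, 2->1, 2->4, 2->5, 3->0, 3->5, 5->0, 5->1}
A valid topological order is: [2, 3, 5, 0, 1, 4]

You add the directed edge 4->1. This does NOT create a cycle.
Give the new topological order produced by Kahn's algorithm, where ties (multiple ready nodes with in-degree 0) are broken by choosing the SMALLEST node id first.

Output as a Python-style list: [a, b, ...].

Answer: [2, 3, 5, 0, 4, 1]

Derivation:
Old toposort: [2, 3, 5, 0, 1, 4]
Added edge: 4->1
Position of 4 (5) > position of 1 (4). Must reorder: 4 must now come before 1.
Run Kahn's algorithm (break ties by smallest node id):
  initial in-degrees: [3, 4, 0, 0, 2, 2]
  ready (indeg=0): [2, 3]
  pop 2: indeg[0]->2; indeg[1]->3; indeg[4]->1; indeg[5]->1 | ready=[3] | order so far=[2]
  pop 3: indeg[0]->1; indeg[5]->0 | ready=[5] | order so far=[2, 3]
  pop 5: indeg[0]->0; indeg[1]->2 | ready=[0] | order so far=[2, 3, 5]
  pop 0: indeg[1]->1; indeg[4]->0 | ready=[4] | order so far=[2, 3, 5, 0]
  pop 4: indeg[1]->0 | ready=[1] | order so far=[2, 3, 5, 0, 4]
  pop 1: no out-edges | ready=[] | order so far=[2, 3, 5, 0, 4, 1]
  Result: [2, 3, 5, 0, 4, 1]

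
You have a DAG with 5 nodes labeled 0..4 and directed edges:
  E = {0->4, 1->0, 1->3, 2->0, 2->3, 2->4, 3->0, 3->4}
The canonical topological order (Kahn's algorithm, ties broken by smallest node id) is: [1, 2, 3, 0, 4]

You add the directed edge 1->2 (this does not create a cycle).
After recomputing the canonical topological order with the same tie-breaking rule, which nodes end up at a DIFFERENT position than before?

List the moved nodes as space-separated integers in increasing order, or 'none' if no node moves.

Answer: none

Derivation:
Old toposort: [1, 2, 3, 0, 4]
Added edge 1->2
Recompute Kahn (smallest-id tiebreak):
  initial in-degrees: [3, 0, 1, 2, 3]
  ready (indeg=0): [1]
  pop 1: indeg[0]->2; indeg[2]->0; indeg[3]->1 | ready=[2] | order so far=[1]
  pop 2: indeg[0]->1; indeg[3]->0; indeg[4]->2 | ready=[3] | order so far=[1, 2]
  pop 3: indeg[0]->0; indeg[4]->1 | ready=[0] | order so far=[1, 2, 3]
  pop 0: indeg[4]->0 | ready=[4] | order so far=[1, 2, 3, 0]
  pop 4: no out-edges | ready=[] | order so far=[1, 2, 3, 0, 4]
New canonical toposort: [1, 2, 3, 0, 4]
Compare positions:
  Node 0: index 3 -> 3 (same)
  Node 1: index 0 -> 0 (same)
  Node 2: index 1 -> 1 (same)
  Node 3: index 2 -> 2 (same)
  Node 4: index 4 -> 4 (same)
Nodes that changed position: none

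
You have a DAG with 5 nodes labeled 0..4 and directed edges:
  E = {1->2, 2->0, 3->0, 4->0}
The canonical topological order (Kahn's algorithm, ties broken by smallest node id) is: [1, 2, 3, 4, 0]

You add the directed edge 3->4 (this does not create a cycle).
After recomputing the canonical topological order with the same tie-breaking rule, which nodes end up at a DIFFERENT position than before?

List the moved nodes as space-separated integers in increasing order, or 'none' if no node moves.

Answer: none

Derivation:
Old toposort: [1, 2, 3, 4, 0]
Added edge 3->4
Recompute Kahn (smallest-id tiebreak):
  initial in-degrees: [3, 0, 1, 0, 1]
  ready (indeg=0): [1, 3]
  pop 1: indeg[2]->0 | ready=[2, 3] | order so far=[1]
  pop 2: indeg[0]->2 | ready=[3] | order so far=[1, 2]
  pop 3: indeg[0]->1; indeg[4]->0 | ready=[4] | order so far=[1, 2, 3]
  pop 4: indeg[0]->0 | ready=[0] | order so far=[1, 2, 3, 4]
  pop 0: no out-edges | ready=[] | order so far=[1, 2, 3, 4, 0]
New canonical toposort: [1, 2, 3, 4, 0]
Compare positions:
  Node 0: index 4 -> 4 (same)
  Node 1: index 0 -> 0 (same)
  Node 2: index 1 -> 1 (same)
  Node 3: index 2 -> 2 (same)
  Node 4: index 3 -> 3 (same)
Nodes that changed position: none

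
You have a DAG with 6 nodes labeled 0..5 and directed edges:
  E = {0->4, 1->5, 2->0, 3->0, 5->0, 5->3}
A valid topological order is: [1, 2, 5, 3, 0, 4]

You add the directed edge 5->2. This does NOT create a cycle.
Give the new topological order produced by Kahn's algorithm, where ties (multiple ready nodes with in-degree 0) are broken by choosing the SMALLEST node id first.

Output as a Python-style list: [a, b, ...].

Answer: [1, 5, 2, 3, 0, 4]

Derivation:
Old toposort: [1, 2, 5, 3, 0, 4]
Added edge: 5->2
Position of 5 (2) > position of 2 (1). Must reorder: 5 must now come before 2.
Run Kahn's algorithm (break ties by smallest node id):
  initial in-degrees: [3, 0, 1, 1, 1, 1]
  ready (indeg=0): [1]
  pop 1: indeg[5]->0 | ready=[5] | order so far=[1]
  pop 5: indeg[0]->2; indeg[2]->0; indeg[3]->0 | ready=[2, 3] | order so far=[1, 5]
  pop 2: indeg[0]->1 | ready=[3] | order so far=[1, 5, 2]
  pop 3: indeg[0]->0 | ready=[0] | order so far=[1, 5, 2, 3]
  pop 0: indeg[4]->0 | ready=[4] | order so far=[1, 5, 2, 3, 0]
  pop 4: no out-edges | ready=[] | order so far=[1, 5, 2, 3, 0, 4]
  Result: [1, 5, 2, 3, 0, 4]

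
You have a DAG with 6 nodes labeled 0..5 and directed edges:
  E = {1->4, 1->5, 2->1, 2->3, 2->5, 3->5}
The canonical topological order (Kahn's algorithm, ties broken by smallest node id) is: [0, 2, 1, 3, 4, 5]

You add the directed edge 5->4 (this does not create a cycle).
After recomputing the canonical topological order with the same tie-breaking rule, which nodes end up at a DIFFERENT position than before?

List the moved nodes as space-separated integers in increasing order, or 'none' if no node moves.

Old toposort: [0, 2, 1, 3, 4, 5]
Added edge 5->4
Recompute Kahn (smallest-id tiebreak):
  initial in-degrees: [0, 1, 0, 1, 2, 3]
  ready (indeg=0): [0, 2]
  pop 0: no out-edges | ready=[2] | order so far=[0]
  pop 2: indeg[1]->0; indeg[3]->0; indeg[5]->2 | ready=[1, 3] | order so far=[0, 2]
  pop 1: indeg[4]->1; indeg[5]->1 | ready=[3] | order so far=[0, 2, 1]
  pop 3: indeg[5]->0 | ready=[5] | order so far=[0, 2, 1, 3]
  pop 5: indeg[4]->0 | ready=[4] | order so far=[0, 2, 1, 3, 5]
  pop 4: no out-edges | ready=[] | order so far=[0, 2, 1, 3, 5, 4]
New canonical toposort: [0, 2, 1, 3, 5, 4]
Compare positions:
  Node 0: index 0 -> 0 (same)
  Node 1: index 2 -> 2 (same)
  Node 2: index 1 -> 1 (same)
  Node 3: index 3 -> 3 (same)
  Node 4: index 4 -> 5 (moved)
  Node 5: index 5 -> 4 (moved)
Nodes that changed position: 4 5

Answer: 4 5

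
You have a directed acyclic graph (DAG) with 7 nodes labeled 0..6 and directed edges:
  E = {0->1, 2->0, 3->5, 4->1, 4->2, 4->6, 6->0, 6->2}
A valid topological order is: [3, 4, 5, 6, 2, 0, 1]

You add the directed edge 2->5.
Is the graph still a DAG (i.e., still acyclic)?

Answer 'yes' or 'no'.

Given toposort: [3, 4, 5, 6, 2, 0, 1]
Position of 2: index 4; position of 5: index 2
New edge 2->5: backward (u after v in old order)
Backward edge: old toposort is now invalid. Check if this creates a cycle.
Does 5 already reach 2? Reachable from 5: [5]. NO -> still a DAG (reorder needed).
Still a DAG? yes

Answer: yes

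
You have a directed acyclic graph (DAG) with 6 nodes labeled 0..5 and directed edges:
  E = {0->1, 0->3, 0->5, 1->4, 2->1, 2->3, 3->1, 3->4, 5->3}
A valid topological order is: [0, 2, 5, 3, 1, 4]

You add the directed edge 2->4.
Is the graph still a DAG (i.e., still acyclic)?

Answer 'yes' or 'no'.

Answer: yes

Derivation:
Given toposort: [0, 2, 5, 3, 1, 4]
Position of 2: index 1; position of 4: index 5
New edge 2->4: forward
Forward edge: respects the existing order. Still a DAG, same toposort still valid.
Still a DAG? yes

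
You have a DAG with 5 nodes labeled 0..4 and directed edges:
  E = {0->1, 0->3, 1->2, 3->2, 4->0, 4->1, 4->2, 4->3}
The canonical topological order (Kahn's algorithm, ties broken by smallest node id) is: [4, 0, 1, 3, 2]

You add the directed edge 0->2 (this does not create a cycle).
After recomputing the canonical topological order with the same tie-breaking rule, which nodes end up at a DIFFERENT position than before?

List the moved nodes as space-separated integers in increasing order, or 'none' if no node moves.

Answer: none

Derivation:
Old toposort: [4, 0, 1, 3, 2]
Added edge 0->2
Recompute Kahn (smallest-id tiebreak):
  initial in-degrees: [1, 2, 4, 2, 0]
  ready (indeg=0): [4]
  pop 4: indeg[0]->0; indeg[1]->1; indeg[2]->3; indeg[3]->1 | ready=[0] | order so far=[4]
  pop 0: indeg[1]->0; indeg[2]->2; indeg[3]->0 | ready=[1, 3] | order so far=[4, 0]
  pop 1: indeg[2]->1 | ready=[3] | order so far=[4, 0, 1]
  pop 3: indeg[2]->0 | ready=[2] | order so far=[4, 0, 1, 3]
  pop 2: no out-edges | ready=[] | order so far=[4, 0, 1, 3, 2]
New canonical toposort: [4, 0, 1, 3, 2]
Compare positions:
  Node 0: index 1 -> 1 (same)
  Node 1: index 2 -> 2 (same)
  Node 2: index 4 -> 4 (same)
  Node 3: index 3 -> 3 (same)
  Node 4: index 0 -> 0 (same)
Nodes that changed position: none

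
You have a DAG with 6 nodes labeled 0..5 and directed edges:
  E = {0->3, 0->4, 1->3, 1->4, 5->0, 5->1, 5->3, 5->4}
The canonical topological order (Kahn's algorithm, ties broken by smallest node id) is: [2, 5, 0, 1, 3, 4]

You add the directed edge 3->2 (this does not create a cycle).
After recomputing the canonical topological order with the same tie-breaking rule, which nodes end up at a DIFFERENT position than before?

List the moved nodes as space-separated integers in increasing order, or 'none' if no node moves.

Answer: 0 1 2 3 5

Derivation:
Old toposort: [2, 5, 0, 1, 3, 4]
Added edge 3->2
Recompute Kahn (smallest-id tiebreak):
  initial in-degrees: [1, 1, 1, 3, 3, 0]
  ready (indeg=0): [5]
  pop 5: indeg[0]->0; indeg[1]->0; indeg[3]->2; indeg[4]->2 | ready=[0, 1] | order so far=[5]
  pop 0: indeg[3]->1; indeg[4]->1 | ready=[1] | order so far=[5, 0]
  pop 1: indeg[3]->0; indeg[4]->0 | ready=[3, 4] | order so far=[5, 0, 1]
  pop 3: indeg[2]->0 | ready=[2, 4] | order so far=[5, 0, 1, 3]
  pop 2: no out-edges | ready=[4] | order so far=[5, 0, 1, 3, 2]
  pop 4: no out-edges | ready=[] | order so far=[5, 0, 1, 3, 2, 4]
New canonical toposort: [5, 0, 1, 3, 2, 4]
Compare positions:
  Node 0: index 2 -> 1 (moved)
  Node 1: index 3 -> 2 (moved)
  Node 2: index 0 -> 4 (moved)
  Node 3: index 4 -> 3 (moved)
  Node 4: index 5 -> 5 (same)
  Node 5: index 1 -> 0 (moved)
Nodes that changed position: 0 1 2 3 5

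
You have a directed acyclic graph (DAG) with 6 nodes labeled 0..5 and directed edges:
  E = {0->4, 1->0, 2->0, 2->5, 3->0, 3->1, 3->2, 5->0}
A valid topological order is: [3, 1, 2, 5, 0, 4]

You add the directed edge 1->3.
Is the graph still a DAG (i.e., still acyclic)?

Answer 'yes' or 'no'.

Answer: no

Derivation:
Given toposort: [3, 1, 2, 5, 0, 4]
Position of 1: index 1; position of 3: index 0
New edge 1->3: backward (u after v in old order)
Backward edge: old toposort is now invalid. Check if this creates a cycle.
Does 3 already reach 1? Reachable from 3: [0, 1, 2, 3, 4, 5]. YES -> cycle!
Still a DAG? no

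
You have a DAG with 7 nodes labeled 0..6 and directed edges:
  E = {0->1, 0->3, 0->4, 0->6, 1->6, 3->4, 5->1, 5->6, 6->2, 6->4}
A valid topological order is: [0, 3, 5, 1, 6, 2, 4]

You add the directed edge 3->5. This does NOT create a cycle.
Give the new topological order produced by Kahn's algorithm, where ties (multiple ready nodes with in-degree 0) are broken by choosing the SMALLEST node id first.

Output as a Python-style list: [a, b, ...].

Answer: [0, 3, 5, 1, 6, 2, 4]

Derivation:
Old toposort: [0, 3, 5, 1, 6, 2, 4]
Added edge: 3->5
Position of 3 (1) < position of 5 (2). Old order still valid.
Run Kahn's algorithm (break ties by smallest node id):
  initial in-degrees: [0, 2, 1, 1, 3, 1, 3]
  ready (indeg=0): [0]
  pop 0: indeg[1]->1; indeg[3]->0; indeg[4]->2; indeg[6]->2 | ready=[3] | order so far=[0]
  pop 3: indeg[4]->1; indeg[5]->0 | ready=[5] | order so far=[0, 3]
  pop 5: indeg[1]->0; indeg[6]->1 | ready=[1] | order so far=[0, 3, 5]
  pop 1: indeg[6]->0 | ready=[6] | order so far=[0, 3, 5, 1]
  pop 6: indeg[2]->0; indeg[4]->0 | ready=[2, 4] | order so far=[0, 3, 5, 1, 6]
  pop 2: no out-edges | ready=[4] | order so far=[0, 3, 5, 1, 6, 2]
  pop 4: no out-edges | ready=[] | order so far=[0, 3, 5, 1, 6, 2, 4]
  Result: [0, 3, 5, 1, 6, 2, 4]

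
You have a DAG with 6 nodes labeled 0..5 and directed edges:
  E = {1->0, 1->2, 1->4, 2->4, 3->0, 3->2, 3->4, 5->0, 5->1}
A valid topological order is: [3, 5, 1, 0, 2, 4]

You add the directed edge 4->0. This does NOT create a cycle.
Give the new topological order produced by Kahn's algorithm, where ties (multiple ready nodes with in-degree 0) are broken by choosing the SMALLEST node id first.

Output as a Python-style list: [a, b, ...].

Answer: [3, 5, 1, 2, 4, 0]

Derivation:
Old toposort: [3, 5, 1, 0, 2, 4]
Added edge: 4->0
Position of 4 (5) > position of 0 (3). Must reorder: 4 must now come before 0.
Run Kahn's algorithm (break ties by smallest node id):
  initial in-degrees: [4, 1, 2, 0, 3, 0]
  ready (indeg=0): [3, 5]
  pop 3: indeg[0]->3; indeg[2]->1; indeg[4]->2 | ready=[5] | order so far=[3]
  pop 5: indeg[0]->2; indeg[1]->0 | ready=[1] | order so far=[3, 5]
  pop 1: indeg[0]->1; indeg[2]->0; indeg[4]->1 | ready=[2] | order so far=[3, 5, 1]
  pop 2: indeg[4]->0 | ready=[4] | order so far=[3, 5, 1, 2]
  pop 4: indeg[0]->0 | ready=[0] | order so far=[3, 5, 1, 2, 4]
  pop 0: no out-edges | ready=[] | order so far=[3, 5, 1, 2, 4, 0]
  Result: [3, 5, 1, 2, 4, 0]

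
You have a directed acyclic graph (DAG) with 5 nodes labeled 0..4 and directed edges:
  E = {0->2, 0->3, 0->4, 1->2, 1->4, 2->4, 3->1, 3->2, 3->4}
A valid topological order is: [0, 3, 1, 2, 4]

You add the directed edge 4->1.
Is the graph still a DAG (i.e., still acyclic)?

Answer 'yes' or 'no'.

Answer: no

Derivation:
Given toposort: [0, 3, 1, 2, 4]
Position of 4: index 4; position of 1: index 2
New edge 4->1: backward (u after v in old order)
Backward edge: old toposort is now invalid. Check if this creates a cycle.
Does 1 already reach 4? Reachable from 1: [1, 2, 4]. YES -> cycle!
Still a DAG? no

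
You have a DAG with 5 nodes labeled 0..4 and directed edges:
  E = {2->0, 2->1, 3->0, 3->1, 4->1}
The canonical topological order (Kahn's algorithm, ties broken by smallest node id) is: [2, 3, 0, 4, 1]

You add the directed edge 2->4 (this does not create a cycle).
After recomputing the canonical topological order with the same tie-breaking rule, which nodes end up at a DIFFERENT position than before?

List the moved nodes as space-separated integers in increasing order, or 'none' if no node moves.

Answer: none

Derivation:
Old toposort: [2, 3, 0, 4, 1]
Added edge 2->4
Recompute Kahn (smallest-id tiebreak):
  initial in-degrees: [2, 3, 0, 0, 1]
  ready (indeg=0): [2, 3]
  pop 2: indeg[0]->1; indeg[1]->2; indeg[4]->0 | ready=[3, 4] | order so far=[2]
  pop 3: indeg[0]->0; indeg[1]->1 | ready=[0, 4] | order so far=[2, 3]
  pop 0: no out-edges | ready=[4] | order so far=[2, 3, 0]
  pop 4: indeg[1]->0 | ready=[1] | order so far=[2, 3, 0, 4]
  pop 1: no out-edges | ready=[] | order so far=[2, 3, 0, 4, 1]
New canonical toposort: [2, 3, 0, 4, 1]
Compare positions:
  Node 0: index 2 -> 2 (same)
  Node 1: index 4 -> 4 (same)
  Node 2: index 0 -> 0 (same)
  Node 3: index 1 -> 1 (same)
  Node 4: index 3 -> 3 (same)
Nodes that changed position: none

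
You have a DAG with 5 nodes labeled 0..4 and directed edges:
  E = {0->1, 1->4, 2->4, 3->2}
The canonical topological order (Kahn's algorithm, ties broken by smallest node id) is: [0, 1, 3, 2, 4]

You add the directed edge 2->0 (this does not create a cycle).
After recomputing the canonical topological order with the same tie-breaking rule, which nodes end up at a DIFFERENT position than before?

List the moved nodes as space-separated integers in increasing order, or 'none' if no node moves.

Answer: 0 1 2 3

Derivation:
Old toposort: [0, 1, 3, 2, 4]
Added edge 2->0
Recompute Kahn (smallest-id tiebreak):
  initial in-degrees: [1, 1, 1, 0, 2]
  ready (indeg=0): [3]
  pop 3: indeg[2]->0 | ready=[2] | order so far=[3]
  pop 2: indeg[0]->0; indeg[4]->1 | ready=[0] | order so far=[3, 2]
  pop 0: indeg[1]->0 | ready=[1] | order so far=[3, 2, 0]
  pop 1: indeg[4]->0 | ready=[4] | order so far=[3, 2, 0, 1]
  pop 4: no out-edges | ready=[] | order so far=[3, 2, 0, 1, 4]
New canonical toposort: [3, 2, 0, 1, 4]
Compare positions:
  Node 0: index 0 -> 2 (moved)
  Node 1: index 1 -> 3 (moved)
  Node 2: index 3 -> 1 (moved)
  Node 3: index 2 -> 0 (moved)
  Node 4: index 4 -> 4 (same)
Nodes that changed position: 0 1 2 3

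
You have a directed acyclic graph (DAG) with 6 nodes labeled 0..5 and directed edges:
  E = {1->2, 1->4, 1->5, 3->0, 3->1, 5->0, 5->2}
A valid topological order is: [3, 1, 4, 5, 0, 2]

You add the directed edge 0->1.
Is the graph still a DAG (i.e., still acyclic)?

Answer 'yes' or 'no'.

Given toposort: [3, 1, 4, 5, 0, 2]
Position of 0: index 4; position of 1: index 1
New edge 0->1: backward (u after v in old order)
Backward edge: old toposort is now invalid. Check if this creates a cycle.
Does 1 already reach 0? Reachable from 1: [0, 1, 2, 4, 5]. YES -> cycle!
Still a DAG? no

Answer: no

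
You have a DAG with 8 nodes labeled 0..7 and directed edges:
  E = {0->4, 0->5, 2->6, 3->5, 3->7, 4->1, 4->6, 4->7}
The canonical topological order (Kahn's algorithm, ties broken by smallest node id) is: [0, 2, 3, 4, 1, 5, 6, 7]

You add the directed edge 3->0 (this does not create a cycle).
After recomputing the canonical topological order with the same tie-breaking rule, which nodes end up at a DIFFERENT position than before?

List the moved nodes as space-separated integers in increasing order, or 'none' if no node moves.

Old toposort: [0, 2, 3, 4, 1, 5, 6, 7]
Added edge 3->0
Recompute Kahn (smallest-id tiebreak):
  initial in-degrees: [1, 1, 0, 0, 1, 2, 2, 2]
  ready (indeg=0): [2, 3]
  pop 2: indeg[6]->1 | ready=[3] | order so far=[2]
  pop 3: indeg[0]->0; indeg[5]->1; indeg[7]->1 | ready=[0] | order so far=[2, 3]
  pop 0: indeg[4]->0; indeg[5]->0 | ready=[4, 5] | order so far=[2, 3, 0]
  pop 4: indeg[1]->0; indeg[6]->0; indeg[7]->0 | ready=[1, 5, 6, 7] | order so far=[2, 3, 0, 4]
  pop 1: no out-edges | ready=[5, 6, 7] | order so far=[2, 3, 0, 4, 1]
  pop 5: no out-edges | ready=[6, 7] | order so far=[2, 3, 0, 4, 1, 5]
  pop 6: no out-edges | ready=[7] | order so far=[2, 3, 0, 4, 1, 5, 6]
  pop 7: no out-edges | ready=[] | order so far=[2, 3, 0, 4, 1, 5, 6, 7]
New canonical toposort: [2, 3, 0, 4, 1, 5, 6, 7]
Compare positions:
  Node 0: index 0 -> 2 (moved)
  Node 1: index 4 -> 4 (same)
  Node 2: index 1 -> 0 (moved)
  Node 3: index 2 -> 1 (moved)
  Node 4: index 3 -> 3 (same)
  Node 5: index 5 -> 5 (same)
  Node 6: index 6 -> 6 (same)
  Node 7: index 7 -> 7 (same)
Nodes that changed position: 0 2 3

Answer: 0 2 3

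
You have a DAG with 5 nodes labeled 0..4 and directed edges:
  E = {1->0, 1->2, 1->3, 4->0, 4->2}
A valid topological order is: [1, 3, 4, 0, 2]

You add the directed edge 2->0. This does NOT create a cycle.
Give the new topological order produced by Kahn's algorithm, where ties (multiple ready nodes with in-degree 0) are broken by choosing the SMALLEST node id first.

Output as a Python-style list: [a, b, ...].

Old toposort: [1, 3, 4, 0, 2]
Added edge: 2->0
Position of 2 (4) > position of 0 (3). Must reorder: 2 must now come before 0.
Run Kahn's algorithm (break ties by smallest node id):
  initial in-degrees: [3, 0, 2, 1, 0]
  ready (indeg=0): [1, 4]
  pop 1: indeg[0]->2; indeg[2]->1; indeg[3]->0 | ready=[3, 4] | order so far=[1]
  pop 3: no out-edges | ready=[4] | order so far=[1, 3]
  pop 4: indeg[0]->1; indeg[2]->0 | ready=[2] | order so far=[1, 3, 4]
  pop 2: indeg[0]->0 | ready=[0] | order so far=[1, 3, 4, 2]
  pop 0: no out-edges | ready=[] | order so far=[1, 3, 4, 2, 0]
  Result: [1, 3, 4, 2, 0]

Answer: [1, 3, 4, 2, 0]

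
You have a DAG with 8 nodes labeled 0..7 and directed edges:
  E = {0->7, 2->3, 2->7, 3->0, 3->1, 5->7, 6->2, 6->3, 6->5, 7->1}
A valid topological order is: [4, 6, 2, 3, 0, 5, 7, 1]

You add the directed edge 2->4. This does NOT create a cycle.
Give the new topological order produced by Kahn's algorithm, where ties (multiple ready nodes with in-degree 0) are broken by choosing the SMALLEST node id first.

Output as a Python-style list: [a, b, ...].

Old toposort: [4, 6, 2, 3, 0, 5, 7, 1]
Added edge: 2->4
Position of 2 (2) > position of 4 (0). Must reorder: 2 must now come before 4.
Run Kahn's algorithm (break ties by smallest node id):
  initial in-degrees: [1, 2, 1, 2, 1, 1, 0, 3]
  ready (indeg=0): [6]
  pop 6: indeg[2]->0; indeg[3]->1; indeg[5]->0 | ready=[2, 5] | order so far=[6]
  pop 2: indeg[3]->0; indeg[4]->0; indeg[7]->2 | ready=[3, 4, 5] | order so far=[6, 2]
  pop 3: indeg[0]->0; indeg[1]->1 | ready=[0, 4, 5] | order so far=[6, 2, 3]
  pop 0: indeg[7]->1 | ready=[4, 5] | order so far=[6, 2, 3, 0]
  pop 4: no out-edges | ready=[5] | order so far=[6, 2, 3, 0, 4]
  pop 5: indeg[7]->0 | ready=[7] | order so far=[6, 2, 3, 0, 4, 5]
  pop 7: indeg[1]->0 | ready=[1] | order so far=[6, 2, 3, 0, 4, 5, 7]
  pop 1: no out-edges | ready=[] | order so far=[6, 2, 3, 0, 4, 5, 7, 1]
  Result: [6, 2, 3, 0, 4, 5, 7, 1]

Answer: [6, 2, 3, 0, 4, 5, 7, 1]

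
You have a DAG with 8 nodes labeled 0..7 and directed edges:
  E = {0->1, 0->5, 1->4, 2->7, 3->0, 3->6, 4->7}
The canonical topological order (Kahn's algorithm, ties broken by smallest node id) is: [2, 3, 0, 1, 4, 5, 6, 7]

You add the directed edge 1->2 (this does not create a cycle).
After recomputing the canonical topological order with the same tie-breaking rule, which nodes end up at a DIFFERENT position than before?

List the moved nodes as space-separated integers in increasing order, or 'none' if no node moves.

Answer: 0 1 2 3

Derivation:
Old toposort: [2, 3, 0, 1, 4, 5, 6, 7]
Added edge 1->2
Recompute Kahn (smallest-id tiebreak):
  initial in-degrees: [1, 1, 1, 0, 1, 1, 1, 2]
  ready (indeg=0): [3]
  pop 3: indeg[0]->0; indeg[6]->0 | ready=[0, 6] | order so far=[3]
  pop 0: indeg[1]->0; indeg[5]->0 | ready=[1, 5, 6] | order so far=[3, 0]
  pop 1: indeg[2]->0; indeg[4]->0 | ready=[2, 4, 5, 6] | order so far=[3, 0, 1]
  pop 2: indeg[7]->1 | ready=[4, 5, 6] | order so far=[3, 0, 1, 2]
  pop 4: indeg[7]->0 | ready=[5, 6, 7] | order so far=[3, 0, 1, 2, 4]
  pop 5: no out-edges | ready=[6, 7] | order so far=[3, 0, 1, 2, 4, 5]
  pop 6: no out-edges | ready=[7] | order so far=[3, 0, 1, 2, 4, 5, 6]
  pop 7: no out-edges | ready=[] | order so far=[3, 0, 1, 2, 4, 5, 6, 7]
New canonical toposort: [3, 0, 1, 2, 4, 5, 6, 7]
Compare positions:
  Node 0: index 2 -> 1 (moved)
  Node 1: index 3 -> 2 (moved)
  Node 2: index 0 -> 3 (moved)
  Node 3: index 1 -> 0 (moved)
  Node 4: index 4 -> 4 (same)
  Node 5: index 5 -> 5 (same)
  Node 6: index 6 -> 6 (same)
  Node 7: index 7 -> 7 (same)
Nodes that changed position: 0 1 2 3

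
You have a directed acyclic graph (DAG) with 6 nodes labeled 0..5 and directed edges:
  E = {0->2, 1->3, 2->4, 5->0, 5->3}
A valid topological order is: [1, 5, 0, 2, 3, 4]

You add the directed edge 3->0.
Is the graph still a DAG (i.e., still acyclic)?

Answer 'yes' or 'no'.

Given toposort: [1, 5, 0, 2, 3, 4]
Position of 3: index 4; position of 0: index 2
New edge 3->0: backward (u after v in old order)
Backward edge: old toposort is now invalid. Check if this creates a cycle.
Does 0 already reach 3? Reachable from 0: [0, 2, 4]. NO -> still a DAG (reorder needed).
Still a DAG? yes

Answer: yes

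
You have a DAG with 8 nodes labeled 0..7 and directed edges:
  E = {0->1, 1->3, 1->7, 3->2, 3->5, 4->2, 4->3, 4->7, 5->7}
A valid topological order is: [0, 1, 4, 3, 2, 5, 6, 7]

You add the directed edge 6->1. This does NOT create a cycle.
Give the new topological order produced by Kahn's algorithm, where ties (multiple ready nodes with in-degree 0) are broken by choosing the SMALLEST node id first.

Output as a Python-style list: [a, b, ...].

Old toposort: [0, 1, 4, 3, 2, 5, 6, 7]
Added edge: 6->1
Position of 6 (6) > position of 1 (1). Must reorder: 6 must now come before 1.
Run Kahn's algorithm (break ties by smallest node id):
  initial in-degrees: [0, 2, 2, 2, 0, 1, 0, 3]
  ready (indeg=0): [0, 4, 6]
  pop 0: indeg[1]->1 | ready=[4, 6] | order so far=[0]
  pop 4: indeg[2]->1; indeg[3]->1; indeg[7]->2 | ready=[6] | order so far=[0, 4]
  pop 6: indeg[1]->0 | ready=[1] | order so far=[0, 4, 6]
  pop 1: indeg[3]->0; indeg[7]->1 | ready=[3] | order so far=[0, 4, 6, 1]
  pop 3: indeg[2]->0; indeg[5]->0 | ready=[2, 5] | order so far=[0, 4, 6, 1, 3]
  pop 2: no out-edges | ready=[5] | order so far=[0, 4, 6, 1, 3, 2]
  pop 5: indeg[7]->0 | ready=[7] | order so far=[0, 4, 6, 1, 3, 2, 5]
  pop 7: no out-edges | ready=[] | order so far=[0, 4, 6, 1, 3, 2, 5, 7]
  Result: [0, 4, 6, 1, 3, 2, 5, 7]

Answer: [0, 4, 6, 1, 3, 2, 5, 7]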